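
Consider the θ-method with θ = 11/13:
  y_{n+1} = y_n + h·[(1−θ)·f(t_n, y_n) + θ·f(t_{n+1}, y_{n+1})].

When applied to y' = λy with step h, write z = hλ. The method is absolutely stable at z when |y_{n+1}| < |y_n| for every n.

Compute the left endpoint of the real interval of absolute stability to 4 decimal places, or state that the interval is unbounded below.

With y'=λy (z=hλ):
  y_{n+1} = y_n + z·[2/13·y_n + 11/13·y_{n+1}] ⇒ (1 − 11/13z)y_{n+1} = (1 + 2/13z)y_n
  so R(z) = (1 + 2/13z)/(1 − 11/13z).

Boundary: |R(x)|=1, x<0.
x=-0.72: |R|=0.5526
x=-2: |R|=0.2571
x=-10: |R|=0.0569
x=-100: |R|=0.1680
θ=11/13≥1/2 ⇒ |1+2/13x|<|1−11/13x| ∀x<0 ⇒ unbounded interval.

interval (−∞, 0).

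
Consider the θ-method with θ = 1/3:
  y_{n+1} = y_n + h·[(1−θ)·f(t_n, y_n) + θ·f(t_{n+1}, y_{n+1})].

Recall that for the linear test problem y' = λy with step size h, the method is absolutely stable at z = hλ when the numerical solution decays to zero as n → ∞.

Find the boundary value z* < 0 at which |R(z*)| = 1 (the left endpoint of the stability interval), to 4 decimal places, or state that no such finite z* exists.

With y'=λy (z=hλ):
  y_{n+1} = y_n + z·[2/3·y_n + 1/3·y_{n+1}] ⇒ (1 − 1/3z)y_{n+1} = (1 + 2/3z)y_n
  so R(z) = (1 + 2/3z)/(1 − 1/3z).

Solve |R(x)|<1 on ℝ⁻.
x=-1.56: |R|=0.0263
R=−1: 1+2/3x = −1+1/3x ⇒ -1/3x=2 ⇒ x=2/(-1/3)=-6.0000
Confirm numerically:
  x=-4.787: |R|=0.84423 <1
  x=-3.026: |R|=0.50647 <1
  x=-2.693: |R|=0.41911 <1
  x=-6.424: |R|=1.04499 >1
  x=-6.062: |R|=1.00684 >1
Stable set (-6.0000, 0).

z* = -6.0000.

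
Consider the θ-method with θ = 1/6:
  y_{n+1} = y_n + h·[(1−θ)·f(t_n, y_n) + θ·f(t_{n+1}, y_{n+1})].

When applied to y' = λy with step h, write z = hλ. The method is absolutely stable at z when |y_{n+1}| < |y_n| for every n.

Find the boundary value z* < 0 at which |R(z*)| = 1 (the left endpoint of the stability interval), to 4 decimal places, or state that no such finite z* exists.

left endpoint -3.0000.

Test eqn y'=λy, z=hλ:
  y_{n+1} = y_n + z·[5/6·y_n + 1/6·y_{n+1}] ⇒ (1 − 1/6z)y_{n+1} = (1 + 5/6z)y_n
  so R(z) = (1 + 5/6z)/(1 − 1/6z).

Solve |R(x)|<1 on ℝ⁻.
x=-0.59: |R|=0.4628
R=−1: 1+5/6x = −1+1/6x ⇒ -2/3x=2 ⇒ x=2/(-2/3)=-3.0000
Confirm numerically:
  x=-2.944: |R|=0.97496 <1
  x=-1.874: |R|=0.42799 <1
  x=-1.487: |R|=0.19167 <1
  x=-3.109: |R|=1.04786 >1
  x=-3.056: |R|=1.02473 >1
Stable set (-3.0000, 0).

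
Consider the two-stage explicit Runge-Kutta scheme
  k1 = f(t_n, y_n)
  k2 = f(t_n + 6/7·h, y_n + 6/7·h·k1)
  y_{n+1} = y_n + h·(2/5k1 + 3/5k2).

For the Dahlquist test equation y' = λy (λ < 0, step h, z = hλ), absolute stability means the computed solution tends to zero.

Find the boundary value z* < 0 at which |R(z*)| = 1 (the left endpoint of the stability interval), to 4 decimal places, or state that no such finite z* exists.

Test eqn y'=λy, z=hλ:
  k1=λy_n ⇒ h·k1=z·y_n;  k2=λ(1+6/7z)y_n ⇒ h·k2=z(1+6/7z)y_n
  y_{n+1}/y_n = 1 + 2/5z + 3/5z(1+6/7z) = 1 + z + 18/35z²
  R(z) = 1 + z + 18/35z².

Need |R(x)|<1, x<0.
x=-0.92: |R|=0.5153
R=1: x+18/35x²=0 ⇒ x=−35/18=-1.9444; min R=1−1/(4·18/35)=0.5139>−1
Confirm numerically:
  x=-1.802: |R|=0.86799 <1
  x=-1.717: |R|=0.79916 <1
  x=-1.558: |R|=0.69036 <1
  x=-2.533: |R|=1.76670 >1
  x=-2.447: |R|=1.63244 >1
So |R|<1 on (-1.9444, 0).

left endpoint -1.9444.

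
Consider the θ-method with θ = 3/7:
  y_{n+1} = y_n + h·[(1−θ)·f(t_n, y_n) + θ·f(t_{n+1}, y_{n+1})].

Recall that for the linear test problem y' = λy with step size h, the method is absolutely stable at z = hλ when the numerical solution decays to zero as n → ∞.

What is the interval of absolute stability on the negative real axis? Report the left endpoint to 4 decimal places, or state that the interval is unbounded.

Set f=λy, z=hλ:
  y_{n+1} = y_n + z·[4/7·y_n + 3/7·y_{n+1}] ⇒ (1 − 3/7z)y_{n+1} = (1 + 4/7z)y_n
  so R(z) = (1 + 4/7z)/(1 − 3/7z).

Need |R(x)|<1, x<0.
x=-0.5: |R|=0.5882
R=−1: 1+4/7x = −1+3/7x ⇒ -1/7x=2 ⇒ x=2/(-1/7)=-14.0000
Confirm numerically:
  x=-12.192: |R|=0.95851 <1
  x=-8.557: |R|=0.83340 <1
  x=-6.498: |R|=0.71684 <1
  x=-14.351: |R|=1.00701 >1
  x=-14.244: |R|=1.00491 >1
So |R|<1 on (-14.0000, 0).

(-14.0000, 0).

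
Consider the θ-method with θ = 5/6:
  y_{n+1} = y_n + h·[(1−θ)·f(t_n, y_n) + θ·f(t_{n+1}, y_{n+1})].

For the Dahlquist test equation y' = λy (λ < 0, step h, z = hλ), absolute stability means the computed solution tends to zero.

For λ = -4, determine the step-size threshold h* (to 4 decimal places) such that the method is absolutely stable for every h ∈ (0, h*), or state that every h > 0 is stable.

Set f=λy, z=hλ:
  y_{n+1} = y_n + z·[1/6·y_n + 5/6·y_{n+1}] ⇒ (1 − 5/6z)y_{n+1} = (1 + 1/6z)y_n
  ⇒ R(z) = (1 + 1/6z)/(1 − 5/6z).

Boundary: |R(x)|=1, x<0.
x=-1.53: |R|=0.3275
x=-2: |R|=0.2500
x=-10: |R|=0.0714
x=-100: |R|=0.1858
θ=5/6≥1/2 ⇒ |1+1/6x|<|1−5/6x| ∀x<0 ⇒ interval (−∞,0).

interval (−∞, 0). Any h>0 works for λ=-4.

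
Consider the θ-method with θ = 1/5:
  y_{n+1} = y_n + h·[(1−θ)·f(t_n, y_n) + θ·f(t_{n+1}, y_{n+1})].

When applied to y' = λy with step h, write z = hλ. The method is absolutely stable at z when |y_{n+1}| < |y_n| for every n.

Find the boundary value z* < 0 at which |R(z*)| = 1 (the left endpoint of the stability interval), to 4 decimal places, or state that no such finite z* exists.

left endpoint -3.3333.

Set f=λy, z=hλ:
  y_{n+1} = y_n + z·[4/5·y_n + 1/5·y_{n+1}] ⇒ (1 − 1/5z)y_{n+1} = (1 + 4/5z)y_n
  ⇒ R(z) = (1 + 4/5z)/(1 − 1/5z).

Boundary: |R(x)|=1, x<0.
x=-1.1: |R|=0.0984
R=−1: 1+4/5x = −1+1/5x ⇒ -3/5x=2 ⇒ x=2/(-3/5)=-3.3333
Confirm numerically:
  x=-2.898: |R|=0.83464 <1
  x=-1.740: |R|=0.29080 <1
  x=-1.447: |R|=0.12223 <1
  x=-3.821: |R|=1.16585 >1
  x=-3.700: |R|=1.12644 >1
  x=-3.601: |R|=1.09336 >1
Interval (-3.3333, 0).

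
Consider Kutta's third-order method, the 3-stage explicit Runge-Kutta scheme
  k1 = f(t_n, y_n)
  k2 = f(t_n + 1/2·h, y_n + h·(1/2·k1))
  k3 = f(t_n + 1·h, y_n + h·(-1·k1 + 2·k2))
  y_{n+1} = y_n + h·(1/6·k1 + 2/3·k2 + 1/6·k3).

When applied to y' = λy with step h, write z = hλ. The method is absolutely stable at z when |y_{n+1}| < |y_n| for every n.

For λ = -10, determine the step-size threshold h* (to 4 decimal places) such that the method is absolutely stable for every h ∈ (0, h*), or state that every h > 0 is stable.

Test eqn y'=λy, z=hλ:
  order 3, 3-stage ⇒ R(z)=1+z+z^2/2+z^3/6
  (e.g. R(-1.02)=0.32333, |R|=0.32333)

Need |R(x)|<1, x<0.
x=-1.02: |R|=0.3233
|R(-2.08)|=0.4166 |R(-1.5)|=0.0625 |R(-0.81)|=0.4295
Bisect:
  x_lo=-3.2256 |R|=2.6167  x_hi=-0.0520 |R|=0.9493
  mid=-1.63878 |R|=0.02950 →hi
  mid=-2.43218 |R|=0.87235 →hi
  mid=-2.82888 |R|=1.60064 →lo
  mid=-2.63053 |R|=1.20442 →lo
  mid=-2.53135 |R|=1.03086 →lo
  mid=-2.48176 |R|=0.94978 →hi
  mid=-2.50656 |R|=0.98986 →hi
  mid=-2.51895 |R|=1.01024 →lo
  ...
  [-2.51276,-2.51256] ⇒ x*=-2.5127
Stable set (-2.5127, 0).

(-2.5127,0); λ=-10 ⇒ h* = 0.2513.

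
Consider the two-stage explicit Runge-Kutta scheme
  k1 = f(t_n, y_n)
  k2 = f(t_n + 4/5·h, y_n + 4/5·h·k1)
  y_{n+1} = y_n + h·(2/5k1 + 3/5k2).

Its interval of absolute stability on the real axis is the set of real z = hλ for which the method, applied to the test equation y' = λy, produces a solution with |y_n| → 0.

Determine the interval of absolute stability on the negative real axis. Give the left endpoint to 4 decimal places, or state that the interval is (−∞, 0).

With y'=λy (z=hλ):
  k1=λy_n ⇒ h·k1=z·y_n;  k2=λ(1+4/5z)y_n ⇒ h·k2=z(1+4/5z)y_n
  y_{n+1}/y_n = 1 + 2/5z + 3/5z(1+4/5z) = 1 + z + 12/25z²
  so R(z) = 1 + z + 12/25z².

Need |R(x)|<1, x<0.
x=-1.45: |R|=0.5592
R=1: x+12/25x²=0 ⇒ x=−25/12=-2.0833; min R=1−1/(4·12/25)=0.4792>−1
Confirm numerically:
  x=-1.729: |R|=0.70593 <1
  x=-1.472: |R|=0.56806 <1
  x=-1.289: |R|=0.50853 <1
  x=-2.568: |R|=1.59742 >1
  x=-2.247: |R|=1.17652 >1
  x=-2.154: |R|=1.07306 >1
Interval (-2.0833, 0).

(-2.0833, 0).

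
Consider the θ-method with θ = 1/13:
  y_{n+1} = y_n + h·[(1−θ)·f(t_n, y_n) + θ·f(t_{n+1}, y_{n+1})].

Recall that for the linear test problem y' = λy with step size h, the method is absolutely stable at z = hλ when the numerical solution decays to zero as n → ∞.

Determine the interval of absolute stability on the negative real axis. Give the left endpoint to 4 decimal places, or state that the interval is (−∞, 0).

z∈(-2.3636,0).

Test eqn y'=λy, z=hλ:
  y_{n+1} = y_n + z·[12/13·y_n + 1/13·y_{n+1}] ⇒ (1 − 1/13z)y_{n+1} = (1 + 12/13z)y_n
  R(z) = (1 + 12/13z)/(1 − 1/13z).

Find x<0 with |R(x)|<1.
x=-1.1: |R|=0.0142
R=−1: 1+12/13x = −1+1/13x ⇒ -11/13x=2 ⇒ x=2/(-11/13)=-2.3636
Confirm numerically:
  x=-2.296: |R|=0.95136 <1
  x=-1.793: |R|=0.57568 <1
  x=-1.354: |R|=0.22628 <1
  x=-1.067: |R|=0.01393 <1
  x=-2.905: |R|=1.37441 >1
  x=-2.725: |R|=1.25278 >1
Stable set (-2.3636, 0).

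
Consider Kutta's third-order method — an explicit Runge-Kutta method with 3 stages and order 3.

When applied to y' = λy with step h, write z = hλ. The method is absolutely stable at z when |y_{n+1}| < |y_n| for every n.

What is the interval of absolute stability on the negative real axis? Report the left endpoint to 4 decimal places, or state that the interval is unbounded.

(-2.5127, 0).

Test eqn y'=λy, z=hλ:
  order 3, 3-stage ⇒ R(z)=1+z+z^2/2+z^3/6
  (e.g. R(-0.75)=0.46094, |R|=0.46094)

Solve |R(x)|<1 on ℝ⁻.
x=-0.75: |R|=0.4609
|R(-1.88)|=0.2202 |R(-1.39)|=0.1284 |R(-0.82)|=0.4243
Bisect:
  x_lo=-3.1886 |R|=2.5082  x_hi=-0.0953 |R|=0.9091
  mid=-1.64197 |R|=0.03175 →hi
  mid=-2.41529 |R|=0.84679 →hi
  mid=-2.80194 |R|=1.54279 →lo
  mid=-2.60862 |R|=1.16473 →lo
  mid=-2.51195 |R|=0.99869 →hi
  mid=-2.56028 |R|=1.07989 →lo
  mid=-2.53612 |R|=1.03884 →lo
  mid=-2.52403 |R|=1.01866 →lo
  mid=-2.51799 |R|=1.00865 →lo
  ...
  [-2.51290,-2.51271] ⇒ x*=-2.5127
Stable set (-2.5127, 0).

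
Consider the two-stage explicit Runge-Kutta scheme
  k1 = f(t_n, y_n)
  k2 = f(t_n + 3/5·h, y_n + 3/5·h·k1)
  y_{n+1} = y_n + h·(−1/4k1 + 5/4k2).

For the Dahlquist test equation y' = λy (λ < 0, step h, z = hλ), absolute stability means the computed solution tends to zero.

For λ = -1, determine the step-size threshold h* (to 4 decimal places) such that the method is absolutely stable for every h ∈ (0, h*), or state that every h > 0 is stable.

(-1.3333,0); λ=-1 ⇒ h* = (4/3)/1 = 1.3333.

Set f=λy, z=hλ:
  k1=λy_n ⇒ h·k1=z·y_n;  k2=λ(1+3/5z)y_n ⇒ h·k2=z(1+3/5z)y_n
  y_{n+1}/y_n = 1 − 1/4z + 5/4z(1+3/5z) = 1 + z + 3/4z²
  so R(z) = 1 + z + 3/4z².

Find x<0 with |R(x)|<1.
x=-1.42: |R|=1.0923
R=1: x+3/4x²=0 ⇒ x=−4/3=-1.3333; min R=1−1/(4·3/4)=0.6667>−1
Confirm numerically:
  x=-1.073: |R|=0.79050 <1
  x=-0.812: |R|=0.68251 <1
  x=-0.805: |R|=0.68102 <1
  x=-1.541: |R|=1.24001 >1
  x=-1.535: |R|=1.23217 >1
Interval (-1.3333, 0).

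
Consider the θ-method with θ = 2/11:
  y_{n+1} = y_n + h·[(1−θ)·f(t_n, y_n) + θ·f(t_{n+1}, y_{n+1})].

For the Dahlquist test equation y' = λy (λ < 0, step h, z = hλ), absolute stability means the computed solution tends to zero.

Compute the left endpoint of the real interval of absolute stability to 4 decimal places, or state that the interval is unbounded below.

z* = -3.1429.

On y'=λy, z=hλ:
  y_{n+1} = y_n + z·[9/11·y_n + 2/11·y_{n+1}] ⇒ (1 − 2/11z)y_{n+1} = (1 + 9/11z)y_n
  so R(z) = (1 + 9/11z)/(1 − 2/11z).

Boundary: |R(x)|=1, x<0.
x=-1.78: |R|=0.3448
R=−1: 1+9/11x = −1+2/11x ⇒ -7/11x=2 ⇒ x=2/(-7/11)=-3.1429
Confirm numerically:
  x=-3.002: |R|=0.94201 <1
  x=-2.148: |R|=0.54472 <1
  x=-2.123: |R|=0.53175 <1
  x=-3.581: |R|=1.16887 >1
  x=-3.364: |R|=1.08732 >1
  x=-3.264: |R|=1.04838 >1
So |R|<1 on (-3.1429, 0).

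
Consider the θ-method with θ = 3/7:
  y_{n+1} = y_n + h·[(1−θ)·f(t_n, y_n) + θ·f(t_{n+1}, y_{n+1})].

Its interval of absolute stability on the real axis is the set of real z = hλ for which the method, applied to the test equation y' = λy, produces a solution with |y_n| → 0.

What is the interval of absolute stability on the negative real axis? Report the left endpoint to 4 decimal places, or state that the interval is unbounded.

z∈(-14.0000,0).

On y'=λy, z=hλ:
  y_{n+1} = y_n + z·[4/7·y_n + 3/7·y_{n+1}] ⇒ (1 − 3/7z)y_{n+1} = (1 + 4/7z)y_n
  Hence R(z) = (1 + 4/7z)/(1 − 3/7z).

Boundary: |R(x)|=1, x<0.
x=-0.66: |R|=0.4855
R=−1: 1+4/7x = −1+3/7x ⇒ -1/7x=2 ⇒ x=2/(-1/7)=-14.0000
Confirm numerically:
  x=-12.909: |R|=0.97614 <1
  x=-11.670: |R|=0.94454 <1
  x=-9.924: |R|=0.88915 <1
  x=-8.440: |R|=0.82797 <1
  x=-14.595: |R|=1.01172 >1
  x=-14.211: |R|=1.00425 >1
Interval (-14.0000, 0).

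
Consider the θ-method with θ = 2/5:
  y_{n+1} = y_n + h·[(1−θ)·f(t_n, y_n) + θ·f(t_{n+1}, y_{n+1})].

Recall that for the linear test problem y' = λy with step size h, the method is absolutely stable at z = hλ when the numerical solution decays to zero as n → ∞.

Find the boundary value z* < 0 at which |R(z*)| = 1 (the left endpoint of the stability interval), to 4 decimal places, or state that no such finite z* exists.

With y'=λy (z=hλ):
  y_{n+1} = y_n + z·[3/5·y_n + 2/5·y_{n+1}] ⇒ (1 − 2/5z)y_{n+1} = (1 + 3/5z)y_n
  ⇒ R(z) = (1 + 3/5z)/(1 − 2/5z).

Find x<0 with |R(x)|<1.
x=-1.18: |R|=0.1984
R=−1: 1+3/5x = −1+2/5x ⇒ -1/5x=2 ⇒ x=2/(-1/5)=-10.0000
Confirm numerically:
  x=-7.850: |R|=0.89614 <1
  x=-7.006: |R|=0.84252 <1
  x=-5.455: |R|=0.71433 <1
  x=-5.105: |R|=0.67817 <1
  x=-10.597: |R|=1.02279 >1
  x=-10.174: |R|=1.00686 >1
  x=-10.117: |R|=1.00464 >1
Stable set (-10.0000, 0).

z* = -10.0000.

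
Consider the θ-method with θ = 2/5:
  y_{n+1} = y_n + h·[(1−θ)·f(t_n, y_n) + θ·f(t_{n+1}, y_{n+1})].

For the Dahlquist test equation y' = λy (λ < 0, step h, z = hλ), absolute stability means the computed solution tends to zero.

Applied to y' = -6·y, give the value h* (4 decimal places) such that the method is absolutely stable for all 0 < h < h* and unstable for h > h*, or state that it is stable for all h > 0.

(-10.0000,0); λ=-6 ⇒ h* = (10)/6 = 1.6667.

Test eqn y'=λy, z=hλ:
  y_{n+1} = y_n + z·[3/5·y_n + 2/5·y_{n+1}] ⇒ (1 − 2/5z)y_{n+1} = (1 + 3/5z)y_n
  Hence R(z) = (1 + 3/5z)/(1 − 2/5z).

Need |R(x)|<1, x<0.
x=-1.3: |R|=0.1447
R=−1: 1+3/5x = −1+2/5x ⇒ -1/5x=2 ⇒ x=2/(-1/5)=-10.0000
Confirm numerically:
  x=-9.245: |R|=0.96786 <1
  x=-9.198: |R|=0.96572 <1
  x=-6.098: |R|=0.77309 <1
  x=-10.179: |R|=1.00706 >1
  x=-10.144: |R|=1.00569 >1
  x=-10.062: |R|=1.00247 >1
Stable set (-10.0000, 0).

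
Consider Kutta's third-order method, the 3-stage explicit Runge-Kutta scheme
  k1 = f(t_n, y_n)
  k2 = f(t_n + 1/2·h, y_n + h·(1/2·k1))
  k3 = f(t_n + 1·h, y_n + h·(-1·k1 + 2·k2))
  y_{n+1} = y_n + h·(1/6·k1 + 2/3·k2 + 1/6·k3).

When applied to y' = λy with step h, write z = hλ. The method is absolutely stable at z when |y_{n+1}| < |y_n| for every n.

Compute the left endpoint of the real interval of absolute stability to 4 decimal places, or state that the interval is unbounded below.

Set f=λy, z=hλ:
  order 3, 3-stage ⇒ R(z)=1+z+z^2/2+z^3/6
  (e.g. R(-0.54)=0.57956, |R|=0.57956)

Solve |R(x)|<1 on ℝ⁻.
x=-0.54: |R|=0.5796
|R(-2.64)|=1.2218 |R(-0.72)|=0.4770 |R(-0.61)|=0.5382
Bisect:
  x_lo=-3.3524 |R|=3.0125  x_hi=-0.3162 |R|=0.7285
  mid=-1.83431 |R|=0.18061 →hi
  mid=-2.59335 |R|=1.13754 →lo
  mid=-2.21383 |R|=0.57166 →hi
  mid=-2.40359 |R|=0.82933 →hi
  mid=-2.49847 |R|=0.97669 →hi
  mid=-2.54591 |R|=1.05537 →lo
  mid=-2.52219 |R|=1.01560 →lo
  mid=-2.51033 |R|=0.99604 →hi
  mid=-2.51626 |R|=1.00579 →lo
  mid=-2.51330 |R|=1.00091 →lo
  ...
  [-2.51293,-2.51274] ⇒ x*=-2.5127
Stable set (-2.5127, 0).

z* = -2.5127.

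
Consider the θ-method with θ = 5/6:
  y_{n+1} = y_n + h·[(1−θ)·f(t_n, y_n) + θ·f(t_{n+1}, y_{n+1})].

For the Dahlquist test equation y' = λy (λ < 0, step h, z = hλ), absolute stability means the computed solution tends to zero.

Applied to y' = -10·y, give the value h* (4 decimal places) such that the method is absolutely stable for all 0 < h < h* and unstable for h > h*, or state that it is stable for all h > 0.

(−∞, 0) — no finite endpoint. Any h>0 works for λ=-10.

With y'=λy (z=hλ):
  y_{n+1} = y_n + z·[1/6·y_n + 5/6·y_{n+1}] ⇒ (1 − 5/6z)y_{n+1} = (1 + 1/6z)y_n
  so R(z) = (1 + 1/6z)/(1 − 5/6z).

Find x<0 with |R(x)|<1.
x=-0.53: |R|=0.6324
x=-2: |R|=0.2500
x=-10: |R|=0.0714
x=-100: |R|=0.1858
θ=5/6≥1/2 ⇒ |1+1/6x|<|1−5/6x| ∀x<0 ⇒ interval (−∞,0).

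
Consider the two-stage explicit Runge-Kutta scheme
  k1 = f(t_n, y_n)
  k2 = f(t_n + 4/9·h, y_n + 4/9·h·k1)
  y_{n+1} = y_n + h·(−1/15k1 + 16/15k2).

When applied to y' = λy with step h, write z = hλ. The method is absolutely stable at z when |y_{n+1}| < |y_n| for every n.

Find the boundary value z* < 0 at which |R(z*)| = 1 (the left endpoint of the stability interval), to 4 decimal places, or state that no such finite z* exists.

Test eqn y'=λy, z=hλ:
  k1=λy_n ⇒ h·k1=z·y_n;  k2=λ(1+4/9z)y_n ⇒ h·k2=z(1+4/9z)y_n
  y_{n+1}/y_n = 1 − 1/15z + 16/15z(1+4/9z) = 1 + z + 64/135z²
  R(z) = 1 + z + 64/135z².

Boundary: |R(x)|=1, x<0.
x=-1.02: |R|=0.4732
R=1: x+64/135x²=0 ⇒ x=−135/64=-2.1094; min R=1−1/(4·64/135)=0.4727>−1
Confirm numerically:
  x=-1.976: |R|=0.87506 <1
  x=-1.840: |R|=0.76503 <1
  x=-1.017: |R|=0.47333 <1
  x=-2.660: |R|=1.69436 >1
  x=-2.640: |R|=1.66411 >1
  x=-2.604: |R|=1.61061 >1
Stable set (-2.1094, 0).

left endpoint -2.1094.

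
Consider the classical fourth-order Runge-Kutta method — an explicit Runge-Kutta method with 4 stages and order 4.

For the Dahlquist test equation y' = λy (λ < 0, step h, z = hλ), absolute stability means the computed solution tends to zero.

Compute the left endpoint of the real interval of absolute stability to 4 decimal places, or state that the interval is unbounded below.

z* = -2.7853.

Test eqn y'=λy, z=hλ:
  order 4, 4-stage ⇒ R(z)=1+z+z^2/2+z^3/6+z^4/24
  (e.g. R(-1.62)=0.27059, |R|=0.27059)

Find x<0 with |R(x)|<1.
x=-1.62: |R|=0.2706
|R(-2.86)|=1.1186 |R(-1.75)|=0.2788 |R(-0.88)|=0.4186
Bisect:
  x_lo=-3.4363 |R|=2.5149  x_hi=-0.2651 |R|=0.7672
  mid=-1.85071 |R|=0.29418 →hi
  mid=-2.64353 |R|=0.80647 →hi
  mid=-3.03994 |R|=1.45689 →lo
  mid=-2.84173 |R|=1.08848 →lo
  mid=-2.74263 |R|=0.93756 →hi
  mid=-2.79218 |R|=1.01044 →lo
  mid=-2.76741 |R|=0.97337 →hi
  mid=-2.77979 |R|=0.99174 →hi
  mid=-2.78599 |R|=1.00105 →lo
  mid=-2.78289 |R|=0.99638 →hi
  ...
  [-2.78541,-2.78521] ⇒ x*=-2.7853
So |R|<1 on (-2.7853, 0).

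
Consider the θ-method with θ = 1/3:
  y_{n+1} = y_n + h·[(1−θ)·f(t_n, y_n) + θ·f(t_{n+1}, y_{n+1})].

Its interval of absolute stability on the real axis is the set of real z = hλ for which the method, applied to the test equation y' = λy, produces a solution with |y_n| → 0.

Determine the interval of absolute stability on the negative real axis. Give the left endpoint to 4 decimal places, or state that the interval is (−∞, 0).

Test eqn y'=λy, z=hλ:
  y_{n+1} = y_n + z·[2/3·y_n + 1/3·y_{n+1}] ⇒ (1 − 1/3z)y_{n+1} = (1 + 2/3z)y_n
  so R(z) = (1 + 2/3z)/(1 − 1/3z).

Boundary: |R(x)|=1, x<0.
x=-0.6: |R|=0.5000
R=−1: 1+2/3x = −1+1/3x ⇒ -1/3x=2 ⇒ x=2/(-1/3)=-6.0000
Confirm numerically:
  x=-3.543: |R|=0.62448 <1
  x=-3.120: |R|=0.52941 <1
  x=-2.673: |R|=0.41354 <1
  x=-6.529: |R|=1.05551 >1
  x=-6.513: |R|=1.05393 >1
  x=-6.375: |R|=1.04000 >1
So |R|<1 on (-6.0000, 0).

(-6.0000, 0).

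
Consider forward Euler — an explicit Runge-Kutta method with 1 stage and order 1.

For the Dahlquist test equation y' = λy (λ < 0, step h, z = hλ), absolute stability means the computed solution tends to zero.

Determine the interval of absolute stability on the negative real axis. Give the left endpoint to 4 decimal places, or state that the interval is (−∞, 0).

Test eqn y'=λy, z=hλ:
  order 1, 1-stage ⇒ R(z)=1+z
  (e.g. R(-0.72)=0.28000, |R|=0.28000)

Need |R(x)|<1, x<0.
x=-0.72: |R|=0.2800
|R(-2.37)|=1.3700 |R(-0.84)|=0.1600
Bisect:
  x_lo=-2.8687 |R|=1.8687  x_hi=-0.3386 |R|=0.6614
  mid=-1.60366 |R|=0.60366 →hi
  mid=-2.23617 |R|=1.23617 →lo
  mid=-1.91992 |R|=0.91992 →hi
  mid=-2.07805 |R|=1.07805 →lo
  mid=-1.99898 |R|=0.99898 →hi
  mid=-2.03851 |R|=1.03851 →lo
  mid=-2.01875 |R|=1.01875 →lo
  mid=-2.00886 |R|=1.00886 →lo
  mid=-2.00392 |R|=1.00392 →lo
  mid=-2.00145 |R|=1.00145 →lo
  ...
  [-2.00006,-1.99991] ⇒ x*=-2.0000
Stable set (-2.0000, 0).

z∈(-2.0000,0).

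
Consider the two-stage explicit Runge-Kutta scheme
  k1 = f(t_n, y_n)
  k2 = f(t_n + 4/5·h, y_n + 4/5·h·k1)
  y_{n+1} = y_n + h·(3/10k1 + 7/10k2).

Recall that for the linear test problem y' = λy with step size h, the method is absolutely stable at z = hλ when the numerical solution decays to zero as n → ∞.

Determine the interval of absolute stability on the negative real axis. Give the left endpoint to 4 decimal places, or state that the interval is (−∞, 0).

On y'=λy, z=hλ:
  k1=λy_n ⇒ h·k1=z·y_n;  k2=λ(1+4/5z)y_n ⇒ h·k2=z(1+4/5z)y_n
  y_{n+1}/y_n = 1 + 3/10z + 7/10z(1+4/5z) = 1 + z + 14/25z²
  ⇒ R(z) = 1 + z + 14/25z².

Need |R(x)|<1, x<0.
x=-1.53: |R|=0.7809
R=1: x+14/25x²=0 ⇒ x=−25/14=-1.7857; min R=1−1/(4·14/25)=0.5536>−1
Confirm numerically:
  x=-1.385: |R|=0.68921 <1
  x=-1.010: |R|=0.56126 <1
  x=-0.952: |R|=0.55553 <1
  x=-2.142: |R|=1.42737 >1
  x=-2.134: |R|=1.41622 >1
So |R|<1 on (-1.7857, 0).

(-1.7857, 0).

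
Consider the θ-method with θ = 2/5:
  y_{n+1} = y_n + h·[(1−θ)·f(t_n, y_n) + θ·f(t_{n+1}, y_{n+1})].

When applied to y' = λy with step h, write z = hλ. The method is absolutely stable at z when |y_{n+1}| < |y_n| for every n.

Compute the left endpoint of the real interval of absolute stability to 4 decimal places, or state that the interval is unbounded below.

On y'=λy, z=hλ:
  y_{n+1} = y_n + z·[3/5·y_n + 2/5·y_{n+1}] ⇒ (1 − 2/5z)y_{n+1} = (1 + 3/5z)y_n
  R(z) = (1 + 3/5z)/(1 − 2/5z).

Solve |R(x)|<1 on ℝ⁻.
x=-0.5: |R|=0.5833
R=−1: 1+3/5x = −1+2/5x ⇒ -1/5x=2 ⇒ x=2/(-1/5)=-10.0000
Confirm numerically:
  x=-7.400: |R|=0.86869 <1
  x=-7.273: |R|=0.86048 <1
  x=-6.584: |R|=0.81198 <1
  x=-10.273: |R|=1.01069 >1
  x=-10.112: |R|=1.00444 >1
  x=-10.082: |R|=1.00326 >1
So |R|<1 on (-10.0000, 0).

left endpoint -10.0000.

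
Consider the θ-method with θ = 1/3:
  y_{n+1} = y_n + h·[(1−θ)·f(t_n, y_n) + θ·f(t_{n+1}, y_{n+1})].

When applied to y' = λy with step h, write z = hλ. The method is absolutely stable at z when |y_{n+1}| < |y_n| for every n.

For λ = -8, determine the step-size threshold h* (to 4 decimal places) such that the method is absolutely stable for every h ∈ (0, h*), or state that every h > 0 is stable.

Test eqn y'=λy, z=hλ:
  y_{n+1} = y_n + z·[2/3·y_n + 1/3·y_{n+1}] ⇒ (1 − 1/3z)y_{n+1} = (1 + 2/3z)y_n
  so R(z) = (1 + 2/3z)/(1 − 1/3z).

Need |R(x)|<1, x<0.
x=-1.03: |R|=0.2333
R=−1: 1+2/3x = −1+1/3x ⇒ -1/3x=2 ⇒ x=2/(-1/3)=-6.0000
Confirm numerically:
  x=-5.473: |R|=0.93780 <1
  x=-4.009: |R|=0.71594 <1
  x=-4.001: |R|=0.71447 <1
  x=-6.500: |R|=1.05263 >1
  x=-6.275: |R|=1.02965 >1
  x=-6.049: |R|=1.00541 >1
Interval (-6.0000, 0).

(-6.0000,0); λ=-8 ⇒ h* = (6)/8 = 0.7500.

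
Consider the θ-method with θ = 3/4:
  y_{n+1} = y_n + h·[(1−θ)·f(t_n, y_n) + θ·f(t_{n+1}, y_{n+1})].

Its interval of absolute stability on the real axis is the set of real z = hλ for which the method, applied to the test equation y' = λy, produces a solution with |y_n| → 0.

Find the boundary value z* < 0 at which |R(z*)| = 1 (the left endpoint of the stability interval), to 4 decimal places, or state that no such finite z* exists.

On y'=λy, z=hλ:
  y_{n+1} = y_n + z·[1/4·y_n + 3/4·y_{n+1}] ⇒ (1 − 3/4z)y_{n+1} = (1 + 1/4z)y_n
  R(z) = (1 + 1/4z)/(1 − 3/4z).

Need |R(x)|<1, x<0.
x=-0.61: |R|=0.5815
x=-2: |R|=0.2000
x=-10: |R|=0.1765
x=-100: |R|=0.3158
θ=3/4≥1/2 ⇒ |1+1/4x|<|1−3/4x| ∀x<0 ⇒ unbounded interval.

interval (−∞, 0).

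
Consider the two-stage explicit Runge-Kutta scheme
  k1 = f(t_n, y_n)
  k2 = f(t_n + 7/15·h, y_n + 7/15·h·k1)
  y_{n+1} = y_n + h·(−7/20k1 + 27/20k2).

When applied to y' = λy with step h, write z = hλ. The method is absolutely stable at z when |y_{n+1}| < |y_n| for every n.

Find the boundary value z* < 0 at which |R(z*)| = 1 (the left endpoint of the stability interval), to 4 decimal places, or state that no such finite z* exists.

On y'=λy, z=hλ:
  k1=λy_n ⇒ h·k1=z·y_n;  k2=λ(1+7/15z)y_n ⇒ h·k2=z(1+7/15z)y_n
  y_{n+1}/y_n = 1 − 7/20z + 27/20z(1+7/15z) = 1 + z + 63/100z²
  ⇒ R(z) = 1 + z + 63/100z².

Boundary: |R(x)|=1, x<0.
x=-0.44: |R|=0.6820
R=1: x+63/100x²=0 ⇒ x=−100/63=-1.5873; min R=1−1/(4·63/100)=0.6032>−1
Confirm numerically:
  x=-1.519: |R|=0.93464 <1
  x=-1.121: |R|=0.67068 <1
  x=-1.061: |R|=0.64820 <1
  x=-2.119: |R|=1.70980 >1
  x=-1.876: |R|=1.34121 >1
  x=-1.750: |R|=1.17938 >1
Stable set (-1.5873, 0).

z* = -1.5873.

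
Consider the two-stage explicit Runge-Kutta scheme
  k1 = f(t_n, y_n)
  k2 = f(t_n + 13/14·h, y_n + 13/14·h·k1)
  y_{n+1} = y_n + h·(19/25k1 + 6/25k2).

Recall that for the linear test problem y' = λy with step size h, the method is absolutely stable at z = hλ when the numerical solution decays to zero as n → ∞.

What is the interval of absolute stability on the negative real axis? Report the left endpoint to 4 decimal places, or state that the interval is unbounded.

z∈(-4.4872,0).

Set f=λy, z=hλ:
  k1=λy_n ⇒ h·k1=z·y_n;  k2=λ(1+13/14z)y_n ⇒ h·k2=z(1+13/14z)y_n
  y_{n+1}/y_n = 1 + 19/25z + 6/25z(1+13/14z) = 1 + z + 39/175z²
  ⇒ R(z) = 1 + z + 39/175z².

Need |R(x)|<1, x<0.
x=-1.3: |R|=0.0766
R=1: x+39/175x²=0 ⇒ x=−175/39=-4.4872; min R=1−1/(4·39/175)=-0.1218>−1
Confirm numerically:
  x=-4.044: |R|=0.60059 <1
  x=-2.892: |R|=0.02810 <1
  x=-1.819: |R|=0.08162 <1
  x=-5.072: |R|=1.66104 >1
  x=-4.944: |R|=1.50333 >1
  x=-4.857: |R|=1.40030 >1
Interval (-4.4872, 0).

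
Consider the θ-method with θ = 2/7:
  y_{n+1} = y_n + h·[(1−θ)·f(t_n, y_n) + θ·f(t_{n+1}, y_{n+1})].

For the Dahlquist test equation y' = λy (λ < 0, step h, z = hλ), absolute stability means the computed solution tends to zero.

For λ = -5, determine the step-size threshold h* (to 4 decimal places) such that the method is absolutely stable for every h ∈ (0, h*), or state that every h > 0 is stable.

(-4.6667,0); λ=-5 ⇒ h* = (14/3)/5 = 0.9333.

On y'=λy, z=hλ:
  y_{n+1} = y_n + z·[5/7·y_n + 2/7·y_{n+1}] ⇒ (1 − 2/7z)y_{n+1} = (1 + 5/7z)y_n
  Hence R(z) = (1 + 5/7z)/(1 − 2/7z).

Boundary: |R(x)|=1, x<0.
x=-1.21: |R|=0.1008
R=−1: 1+5/7x = −1+2/7x ⇒ -3/7x=2 ⇒ x=2/(-3/7)=-4.6667
Confirm numerically:
  x=-3.871: |R|=0.83808 <1
  x=-3.436: |R|=0.73385 <1
  x=-2.535: |R|=0.47017 <1
  x=-4.937: |R|=1.04806 >1
  x=-4.886: |R|=1.03923 >1
So |R|<1 on (-4.6667, 0).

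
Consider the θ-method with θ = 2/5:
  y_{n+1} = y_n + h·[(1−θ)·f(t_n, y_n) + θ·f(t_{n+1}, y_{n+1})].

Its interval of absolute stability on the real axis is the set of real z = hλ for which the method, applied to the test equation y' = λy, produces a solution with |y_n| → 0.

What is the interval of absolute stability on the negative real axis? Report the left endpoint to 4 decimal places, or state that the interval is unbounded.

z∈(-10.0000,0).

Set f=λy, z=hλ:
  y_{n+1} = y_n + z·[3/5·y_n + 2/5·y_{n+1}] ⇒ (1 − 2/5z)y_{n+1} = (1 + 3/5z)y_n
  so R(z) = (1 + 3/5z)/(1 − 2/5z).

Solve |R(x)|<1 on ℝ⁻.
x=-0.54: |R|=0.5559
R=−1: 1+3/5x = −1+2/5x ⇒ -1/5x=2 ⇒ x=2/(-1/5)=-10.0000
Confirm numerically:
  x=-9.526: |R|=0.98029 <1
  x=-7.833: |R|=0.89514 <1
  x=-4.105: |R|=0.55375 <1
  x=-10.583: |R|=1.02228 >1
  x=-10.325: |R|=1.01267 >1
  x=-10.160: |R|=1.00632 >1
Stable set (-10.0000, 0).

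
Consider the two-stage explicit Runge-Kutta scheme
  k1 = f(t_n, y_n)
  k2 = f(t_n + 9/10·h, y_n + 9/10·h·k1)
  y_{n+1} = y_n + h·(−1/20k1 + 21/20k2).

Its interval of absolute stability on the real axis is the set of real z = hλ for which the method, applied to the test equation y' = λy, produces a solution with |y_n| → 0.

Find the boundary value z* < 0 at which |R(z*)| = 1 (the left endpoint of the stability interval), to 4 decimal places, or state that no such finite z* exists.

On y'=λy, z=hλ:
  k1=λy_n ⇒ h·k1=z·y_n;  k2=λ(1+9/10z)y_n ⇒ h·k2=z(1+9/10z)y_n
  y_{n+1}/y_n = 1 − 1/20z + 21/20z(1+9/10z) = 1 + z + 189/200z²
  Hence R(z) = 1 + z + 189/200z².

Solve |R(x)|<1 on ℝ⁻.
x=-1.15: |R|=1.0998
R=1: x+189/200x²=0 ⇒ x=−200/189=-1.0582; min R=1−1/(4·189/200)=0.7354>−1
Confirm numerically:
  x=-0.773: |R|=0.79166 <1
  x=-0.585: |R|=0.73840 <1
  x=-0.551: |R|=0.73590 <1
  x=-0.424: |R|=0.74589 <1
  x=-1.445: |R|=1.52818 >1
  x=-1.387: |R|=1.43096 >1
  x=-1.358: |R|=1.38473 >1
Stable set (-1.0582, 0).

left endpoint -1.0582.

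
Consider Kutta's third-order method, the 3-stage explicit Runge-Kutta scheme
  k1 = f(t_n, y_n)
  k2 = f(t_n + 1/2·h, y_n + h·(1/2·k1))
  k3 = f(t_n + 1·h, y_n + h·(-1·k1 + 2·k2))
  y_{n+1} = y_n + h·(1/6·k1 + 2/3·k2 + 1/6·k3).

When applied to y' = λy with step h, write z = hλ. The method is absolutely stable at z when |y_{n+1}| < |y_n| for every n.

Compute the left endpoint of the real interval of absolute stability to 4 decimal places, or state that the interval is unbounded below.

left endpoint -2.5127.

Test eqn y'=λy, z=hλ:
  order 3, 3-stage ⇒ R(z)=1+z+z^2/2+z^3/6
  (e.g. R(-0.33)=0.71846, |R|=0.71846)

Boundary: |R(x)|=1, x<0.
x=-0.33: |R|=0.7185
|R(-2.09)|=0.4275 |R(-1.3)|=0.1788 |R(-1.15)|=0.2578
Bisect:
  x_lo=-3.1787 |R|=2.4797  x_hi=-0.0845 |R|=0.9190
  mid=-1.63158 |R|=0.02445 →hi
  mid=-2.40514 |R|=0.83163 →hi
  mid=-2.79193 |R|=1.52161 →lo
  mid=-2.59854 |R|=1.14673 →lo
  mid=-2.50184 |R|=0.98216 →hi
  mid=-2.55019 |R|=1.06263 →lo
  mid=-2.52601 |R|=1.02195 →lo
  mid=-2.51393 |R|=1.00194 →lo
  ...
  [-2.51279,-2.51260] ⇒ x*=-2.5127
So |R|<1 on (-2.5127, 0).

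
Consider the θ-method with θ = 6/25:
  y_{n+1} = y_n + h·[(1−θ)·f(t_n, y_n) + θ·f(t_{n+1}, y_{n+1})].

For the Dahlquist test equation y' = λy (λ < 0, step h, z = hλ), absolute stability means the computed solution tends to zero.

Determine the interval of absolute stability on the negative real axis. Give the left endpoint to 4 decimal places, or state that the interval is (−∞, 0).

Set f=λy, z=hλ:
  y_{n+1} = y_n + z·[19/25·y_n + 6/25·y_{n+1}] ⇒ (1 − 6/25z)y_{n+1} = (1 + 19/25z)y_n
  so R(z) = (1 + 19/25z)/(1 − 6/25z).

Need |R(x)|<1, x<0.
x=-1.58: |R|=0.1456
R=−1: 1+19/25x = −1+6/25x ⇒ -13/25x=2 ⇒ x=2/(-13/25)=-3.8462
Confirm numerically:
  x=-3.810: |R|=0.99018 <1
  x=-3.787: |R|=0.98389 <1
  x=-2.627: |R|=0.61118 <1
  x=-2.516: |R|=0.56874 <1
  x=-4.164: |R|=1.08267 >1
  x=-4.033: |R|=1.04937 >1
  x=-4.004: |R|=1.04186 >1
Stable set (-3.8462, 0).

(-3.8462, 0).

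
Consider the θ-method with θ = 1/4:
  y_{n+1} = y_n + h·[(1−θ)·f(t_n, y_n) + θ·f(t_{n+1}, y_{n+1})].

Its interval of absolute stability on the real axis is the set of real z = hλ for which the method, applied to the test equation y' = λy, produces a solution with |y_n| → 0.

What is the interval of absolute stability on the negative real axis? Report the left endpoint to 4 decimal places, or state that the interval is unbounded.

With y'=λy (z=hλ):
  y_{n+1} = y_n + z·[3/4·y_n + 1/4·y_{n+1}] ⇒ (1 − 1/4z)y_{n+1} = (1 + 3/4z)y_n
  Hence R(z) = (1 + 3/4z)/(1 − 1/4z).

Solve |R(x)|<1 on ℝ⁻.
x=-0.92: |R|=0.2520
R=−1: 1+3/4x = −1+1/4x ⇒ -1/2x=2 ⇒ x=2/(-1/2)=-4.0000
Confirm numerically:
  x=-2.909: |R|=0.68418 <1
  x=-2.484: |R|=0.53239 <1
  x=-2.387: |R|=0.49491 <1
  x=-4.322: |R|=1.07739 >1
  x=-4.033: |R|=1.00822 >1
So |R|<1 on (-4.0000, 0).

(-4.0000, 0).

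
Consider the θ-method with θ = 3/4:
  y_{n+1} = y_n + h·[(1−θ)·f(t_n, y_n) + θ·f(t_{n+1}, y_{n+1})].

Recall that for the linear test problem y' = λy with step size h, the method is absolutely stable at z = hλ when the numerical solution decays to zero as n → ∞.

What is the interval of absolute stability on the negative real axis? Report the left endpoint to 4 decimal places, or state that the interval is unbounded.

(−∞, 0) — no finite endpoint.

On y'=λy, z=hλ:
  y_{n+1} = y_n + z·[1/4·y_n + 3/4·y_{n+1}] ⇒ (1 − 3/4z)y_{n+1} = (1 + 1/4z)y_n
  so R(z) = (1 + 1/4z)/(1 − 3/4z).

Solve |R(x)|<1 on ℝ⁻.
x=-1.78: |R|=0.2377
x=-2: |R|=0.2000
x=-10: |R|=0.1765
x=-100: |R|=0.3158
θ=3/4≥1/2 ⇒ |1+1/4x|<|1−3/4x| ∀x<0 ⇒ unbounded interval.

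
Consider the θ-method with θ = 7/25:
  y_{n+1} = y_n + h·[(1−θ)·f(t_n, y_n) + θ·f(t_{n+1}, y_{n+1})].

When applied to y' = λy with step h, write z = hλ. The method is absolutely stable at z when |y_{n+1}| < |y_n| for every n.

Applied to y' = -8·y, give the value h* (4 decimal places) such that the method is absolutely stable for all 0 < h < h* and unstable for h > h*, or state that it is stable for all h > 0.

On y'=λy, z=hλ:
  y_{n+1} = y_n + z·[18/25·y_n + 7/25·y_{n+1}] ⇒ (1 − 7/25z)y_{n+1} = (1 + 18/25z)y_n
  Hence R(z) = (1 + 18/25z)/(1 − 7/25z).

Boundary: |R(x)|=1, x<0.
x=-0.94: |R|=0.2559
R=−1: 1+18/25x = −1+7/25x ⇒ -11/25x=2 ⇒ x=2/(-11/25)=-4.5455
Confirm numerically:
  x=-3.211: |R|=0.69082 <1
  x=-2.954: |R|=0.61675 <1
  x=-2.942: |R|=0.61315 <1
  x=-2.669: |R|=0.52748 <1
  x=-5.059: |R|=1.09351 >1
  x=-4.893: |R|=1.06452 >1
  x=-4.573: |R|=1.00531 >1
Stable set (-4.5455, 0).

(-4.5455,0); λ=-8 ⇒ h* = (50/11)/8 = 0.5682.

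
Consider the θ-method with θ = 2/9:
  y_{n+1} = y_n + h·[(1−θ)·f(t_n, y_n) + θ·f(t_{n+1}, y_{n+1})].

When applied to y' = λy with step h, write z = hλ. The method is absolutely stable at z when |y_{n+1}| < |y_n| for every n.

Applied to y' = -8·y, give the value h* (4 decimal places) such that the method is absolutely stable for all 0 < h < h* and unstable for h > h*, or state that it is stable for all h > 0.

With y'=λy (z=hλ):
  y_{n+1} = y_n + z·[7/9·y_n + 2/9·y_{n+1}] ⇒ (1 − 2/9z)y_{n+1} = (1 + 7/9z)y_n
  Hence R(z) = (1 + 7/9z)/(1 − 2/9z).

Need |R(x)|<1, x<0.
x=-0.97: |R|=0.2020
R=−1: 1+7/9x = −1+2/9x ⇒ -5/9x=2 ⇒ x=2/(-5/9)=-3.6000
Confirm numerically:
  x=-3.042: |R|=0.81504 <1
  x=-2.875: |R|=0.75424 <1
  x=-2.522: |R|=0.61621 <1
  x=-1.521: |R|=0.13677 <1
  x=-4.174: |R|=1.16544 >1
  x=-3.783: |R|=1.05523 >1
Stable set (-3.6000, 0).

(-3.6000,0); λ=-8 ⇒ h* = (18/5)/8 = 0.4500.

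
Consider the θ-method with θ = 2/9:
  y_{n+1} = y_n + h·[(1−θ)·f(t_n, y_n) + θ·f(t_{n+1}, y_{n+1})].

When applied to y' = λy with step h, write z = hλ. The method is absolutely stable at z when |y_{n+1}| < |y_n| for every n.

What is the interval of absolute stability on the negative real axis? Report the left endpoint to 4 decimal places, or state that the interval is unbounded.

(-3.6000, 0).

With y'=λy (z=hλ):
  y_{n+1} = y_n + z·[7/9·y_n + 2/9·y_{n+1}] ⇒ (1 − 2/9z)y_{n+1} = (1 + 7/9z)y_n
  so R(z) = (1 + 7/9z)/(1 − 2/9z).

Need |R(x)|<1, x<0.
x=-0.52: |R|=0.5339
R=−1: 1+7/9x = −1+2/9x ⇒ -5/9x=2 ⇒ x=2/(-5/9)=-3.6000
Confirm numerically:
  x=-2.313: |R|=0.52774 <1
  x=-2.255: |R|=0.50222 <1
  x=-1.952: |R|=0.36144 <1
  x=-1.767: |R|=0.26879 <1
  x=-4.195: |R|=1.17108 >1
  x=-3.975: |R|=1.11062 >1
  x=-3.846: |R|=1.07369 >1
Stable set (-3.6000, 0).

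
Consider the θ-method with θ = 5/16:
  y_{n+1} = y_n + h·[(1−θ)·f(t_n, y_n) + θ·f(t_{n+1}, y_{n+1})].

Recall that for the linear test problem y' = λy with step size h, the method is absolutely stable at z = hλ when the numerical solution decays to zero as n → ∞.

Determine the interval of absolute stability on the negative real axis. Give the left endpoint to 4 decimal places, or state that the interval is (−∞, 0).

On y'=λy, z=hλ:
  y_{n+1} = y_n + z·[11/16·y_n + 5/16·y_{n+1}] ⇒ (1 − 5/16z)y_{n+1} = (1 + 11/16z)y_n
  Hence R(z) = (1 + 11/16z)/(1 − 5/16z).

Find x<0 with |R(x)|<1.
x=-1.8: |R|=0.1520
R=−1: 1+11/16x = −1+5/16x ⇒ -3/8x=2 ⇒ x=2/(-3/8)=-5.3333
Confirm numerically:
  x=-3.372: |R|=0.64187 <1
  x=-2.502: |R|=0.40414 <1
  x=-2.194: |R|=0.30159 <1
  x=-5.412: |R|=1.01096 >1
  x=-5.359: |R|=1.00360 >1
Interval (-5.3333, 0).

(-5.3333, 0).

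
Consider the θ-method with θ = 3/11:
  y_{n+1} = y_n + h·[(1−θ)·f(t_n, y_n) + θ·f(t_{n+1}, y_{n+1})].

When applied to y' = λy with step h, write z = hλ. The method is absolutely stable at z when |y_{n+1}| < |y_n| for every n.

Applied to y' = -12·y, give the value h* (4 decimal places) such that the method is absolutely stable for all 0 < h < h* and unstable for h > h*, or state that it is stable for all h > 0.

(-4.4000,0); λ=-12 ⇒ h* = (22/5)/12 = 0.3667.

Set f=λy, z=hλ:
  y_{n+1} = y_n + z·[8/11·y_n + 3/11·y_{n+1}] ⇒ (1 − 3/11z)y_{n+1} = (1 + 8/11z)y_n
  ⇒ R(z) = (1 + 8/11z)/(1 − 3/11z).

Need |R(x)|<1, x<0.
x=-0.79: |R|=0.3500
R=−1: 1+8/11x = −1+3/11x ⇒ -5/11x=2 ⇒ x=2/(-5/11)=-4.4000
Confirm numerically:
  x=-4.346: |R|=0.98877 <1
  x=-3.902: |R|=0.89034 <1
  x=-2.208: |R|=0.37812 <1
  x=-4.904: |R|=1.09801 >1
  x=-4.700: |R|=1.05976 >1
  x=-4.424: |R|=1.00494 >1
Stable set (-4.4000, 0).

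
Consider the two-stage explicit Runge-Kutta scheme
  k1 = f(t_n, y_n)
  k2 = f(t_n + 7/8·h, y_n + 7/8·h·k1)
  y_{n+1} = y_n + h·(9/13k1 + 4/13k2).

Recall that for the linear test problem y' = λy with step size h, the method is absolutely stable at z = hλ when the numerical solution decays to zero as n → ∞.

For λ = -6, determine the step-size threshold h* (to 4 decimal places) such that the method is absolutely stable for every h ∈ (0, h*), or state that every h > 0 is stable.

With y'=λy (z=hλ):
  k1=λy_n ⇒ h·k1=z·y_n;  k2=λ(1+7/8z)y_n ⇒ h·k2=z(1+7/8z)y_n
  y_{n+1}/y_n = 1 + 9/13z + 4/13z(1+7/8z) = 1 + z + 7/26z²
  ⇒ R(z) = 1 + z + 7/26z².

Boundary: |R(x)|=1, x<0.
x=-1.28: |R|=0.1611
R=1: x+7/26x²=0 ⇒ x=−26/7=-3.7143; min R=1−1/(4·7/26)=0.0714>−1
Confirm numerically:
  x=-3.665: |R|=0.95137 <1
  x=-3.438: |R|=0.74427 <1
  x=-3.162: |R|=0.52983 <1
  x=-2.628: |R|=0.23141 <1
  x=-4.152: |R|=1.48930 >1
  x=-3.967: |R|=1.26991 >1
  x=-3.849: |R|=1.13960 >1
Stable set (-3.7143, 0).

(-3.7143,0); λ=-6 ⇒ h* = (26/7)/6 = 0.6190.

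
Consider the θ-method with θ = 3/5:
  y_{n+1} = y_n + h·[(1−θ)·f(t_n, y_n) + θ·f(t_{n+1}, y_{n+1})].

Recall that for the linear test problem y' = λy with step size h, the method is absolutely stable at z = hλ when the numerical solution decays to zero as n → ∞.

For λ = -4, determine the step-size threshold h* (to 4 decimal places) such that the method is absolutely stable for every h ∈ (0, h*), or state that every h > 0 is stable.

With y'=λy (z=hλ):
  y_{n+1} = y_n + z·[2/5·y_n + 3/5·y_{n+1}] ⇒ (1 − 3/5z)y_{n+1} = (1 + 2/5z)y_n
  R(z) = (1 + 2/5z)/(1 − 3/5z).

Find x<0 with |R(x)|<1.
x=-1.27: |R|=0.2792
x=-2: |R|=0.0909
x=-10: |R|=0.4286
x=-100: |R|=0.6393
θ=3/5≥1/2 ⇒ |1+2/5x|<|1−3/5x| ∀x<0 ⇒ unbounded interval.

unbounded; (−∞, 0). Any h>0 works for λ=-4.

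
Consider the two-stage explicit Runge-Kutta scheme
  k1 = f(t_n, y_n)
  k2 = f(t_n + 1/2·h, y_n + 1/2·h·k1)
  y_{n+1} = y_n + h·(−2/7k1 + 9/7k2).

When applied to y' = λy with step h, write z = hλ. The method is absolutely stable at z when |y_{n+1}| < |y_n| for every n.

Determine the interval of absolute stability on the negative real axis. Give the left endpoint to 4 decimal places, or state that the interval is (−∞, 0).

(-1.5556, 0).

Set f=λy, z=hλ:
  k1=λy_n ⇒ h·k1=z·y_n;  k2=λ(1+1/2z)y_n ⇒ h·k2=z(1+1/2z)y_n
  y_{n+1}/y_n = 1 − 2/7z + 9/7z(1+1/2z) = 1 + z + 9/14z²
  so R(z) = 1 + z + 9/14z².

Find x<0 with |R(x)|<1.
x=-1.33: |R|=0.8072
R=1: x+9/14x²=0 ⇒ x=−14/9=-1.5556; min R=1−1/(4·9/14)=0.6111>−1
Confirm numerically:
  x=-1.530: |R|=0.97486 <1
  x=-1.435: |R|=0.88879 <1
  x=-1.214: |R|=0.73344 <1
  x=-1.211: |R|=0.73176 <1
  x=-2.138: |R|=1.80053 >1
  x=-1.973: |R|=1.52947 >1
Interval (-1.5556, 0).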